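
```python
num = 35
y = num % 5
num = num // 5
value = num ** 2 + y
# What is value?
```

Trace:
`num = 35` → num = 35
`y = num % 5` → y = 0
`num = num // 5` → num = 7
`value = num ** 2 + y` → value = 49
So value = 49

Answer: 49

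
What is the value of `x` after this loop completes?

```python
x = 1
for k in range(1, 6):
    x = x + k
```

Start at 1, add 1 through 5
`x` takes the values: 1 → 2 → 4 → 7 → 11 → 16

Answer: 16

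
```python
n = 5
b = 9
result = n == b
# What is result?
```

Trace:
`n = 5` → n = 5
`b = 9` → b = 9
`result = n == b` → result = False
So result = False

Answer: False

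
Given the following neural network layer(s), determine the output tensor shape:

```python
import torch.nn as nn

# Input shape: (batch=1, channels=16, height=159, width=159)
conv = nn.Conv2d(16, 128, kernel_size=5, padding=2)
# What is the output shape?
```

Input: (1, 16, 159, 159) -> Output: (1, 128, 159, 159)

Answer: (1, 128, 159, 159)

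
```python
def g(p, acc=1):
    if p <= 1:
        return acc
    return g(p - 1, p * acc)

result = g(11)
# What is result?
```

Accumulator trace (n, acc): (11, 1) -> (10, 11) -> (9, 110) -> (8, 990) -> (7, 7920) -> (6, 55440) -> (5, 332640) -> (4, 1663200) -> (3, 6652800) -> (2, 19958400) -> (1, 39916800) -> return 39916800

Answer: 39916800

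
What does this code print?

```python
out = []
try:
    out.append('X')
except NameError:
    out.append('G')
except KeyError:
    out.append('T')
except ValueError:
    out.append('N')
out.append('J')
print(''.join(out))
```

Execution trace: 'X' (try body, no exception) → 'J' (after the try/except). Output: XJ

Answer: XJ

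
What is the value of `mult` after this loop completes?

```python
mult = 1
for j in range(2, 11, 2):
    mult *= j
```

Product of even numbers 2 to 10
`mult` takes the values: 1 → 2 → 8 → 48 → 384 → 3840

Answer: 3840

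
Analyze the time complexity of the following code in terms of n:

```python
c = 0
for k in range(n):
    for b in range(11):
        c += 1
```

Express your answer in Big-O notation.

Each loop level contributes: n × 1. Multiplying the contributions gives O(n).

Answer: O(n)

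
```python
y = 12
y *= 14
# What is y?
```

Trace:
`y = 12` → y = 12
`y *= 14` → y = 168
So y = 168

Answer: 168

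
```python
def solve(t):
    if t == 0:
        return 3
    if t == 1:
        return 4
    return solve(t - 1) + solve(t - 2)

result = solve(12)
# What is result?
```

Build up from base cases: solve(0)=3, solve(1)=4, solve(2)=7, solve(3)=11, solve(4)=18, solve(5)=29, solve(6)=47, ..., solve(12)=843

Answer: 843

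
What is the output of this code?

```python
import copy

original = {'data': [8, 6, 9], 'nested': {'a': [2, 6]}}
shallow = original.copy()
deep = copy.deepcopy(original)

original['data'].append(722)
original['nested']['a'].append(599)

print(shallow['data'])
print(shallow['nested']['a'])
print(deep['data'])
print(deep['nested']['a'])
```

Key concept: comparing shallow vs deep copy.
Step by step:
`original = {'data': [8, 6, 9], 'nested': {'a': [2, 6]}}` → original = {'data': [8, 6, 9], 'nested': {'a': [2, 6]}}
`shallow = original.copy()` → shallow = {'data': [8, 6, 9], 'nested': {'a': [2, 6]}}
`deep = copy.deepcopy(original)` → deep = {'data': [8, 6, 9], 'nested': {'a': [2, 6]}}
`original['data'].append(722)` → original = {'data': [8, 6, 9, 722], 'nested': {'a': [2, 6]}}; shallow = {'data': [8, 6, 9, 722], 'nested': {'a': [2, 6]}}
`original['nested']['a'].append(599)` → original = {'data': [8, 6, 9, 722], 'nested': {'a': [2, 6, 599]}}; shallow = {'data': [8, 6, 9, 722], 'nested': {'a': [2, 6, 599]}}
`print(shallow['data'])` → prints [8, 6, 9, 722]
`print(shallow['nested']['a'])` → prints [2, 6, 599]
`print(deep['data'])` → prints [8, 6, 9]
`print(deep['nested']['a'])` → prints [2, 6]

Answer:
[8, 6, 9, 722]
[2, 6, 599]
[8, 6, 9]
[2, 6]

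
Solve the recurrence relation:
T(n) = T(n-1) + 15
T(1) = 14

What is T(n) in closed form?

Unrolling: T(n) = T(1) + 15·(n-1) = 14 + 15(n-1) = 15n - 1.

Answer: T(n) = 15n - 1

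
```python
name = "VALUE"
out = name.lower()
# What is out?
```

Trace:
`name = "VALUE"` → name = 'VALUE'
`out = name.lower()` → out = 'value'
So out = 'value'

Answer: 'value'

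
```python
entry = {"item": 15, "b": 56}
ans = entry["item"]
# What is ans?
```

Trace:
`entry = {"item": 15, "b": 56}` → entry = {'item': 15, 'b': 56}
`ans = entry["item"]` → ans = 15
So ans = 15

Answer: 15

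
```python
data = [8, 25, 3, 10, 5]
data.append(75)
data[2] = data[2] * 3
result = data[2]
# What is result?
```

Trace:
`data = [8, 25, 3, 10, 5]` → data = [8, 25, 3, 10, 5]
`data.append(75)` → data = [8, 25, 3, 10, 5, 75]
`data[2] = data[2] * 3` → data = [8, 25, 9, 10, 5, 75]
`result = data[2]` → result = 9
So result = 9

Answer: 9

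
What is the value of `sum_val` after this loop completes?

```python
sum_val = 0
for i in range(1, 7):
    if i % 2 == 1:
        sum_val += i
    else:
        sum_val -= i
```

Add odd, subtract even
`sum_val` takes the values: 0 → 1 → -1 → 2 → -2 → 3 → -3

Answer: -3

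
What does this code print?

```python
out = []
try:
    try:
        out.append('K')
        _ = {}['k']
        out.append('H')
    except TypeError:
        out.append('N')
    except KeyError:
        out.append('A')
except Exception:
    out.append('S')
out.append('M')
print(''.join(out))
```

Execution trace: 'K' (inner try body) → 'A' (inner except KeyError) → 'M' (after the try/except). Output: KAM

Answer: KAM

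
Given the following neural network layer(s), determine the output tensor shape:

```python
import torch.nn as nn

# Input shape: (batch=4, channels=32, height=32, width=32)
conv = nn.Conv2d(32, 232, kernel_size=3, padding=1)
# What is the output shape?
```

Input: (4, 32, 32, 32) -> Output: (4, 232, 32, 32)

Answer: (4, 232, 32, 32)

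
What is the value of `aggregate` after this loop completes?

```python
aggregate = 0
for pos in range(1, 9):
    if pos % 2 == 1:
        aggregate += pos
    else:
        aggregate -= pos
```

Add odd, subtract even
`aggregate` takes the values: 0 → 1 → -1 → 2 → -2 → 3 → -3 → 4 → -4

Answer: -4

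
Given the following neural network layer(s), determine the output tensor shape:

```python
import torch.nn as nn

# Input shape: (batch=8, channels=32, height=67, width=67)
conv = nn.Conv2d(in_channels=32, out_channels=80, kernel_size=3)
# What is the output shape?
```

Input: (8, 32, 67, 67) -> Output: (8, 80, 65, 65)

Answer: (8, 80, 65, 65)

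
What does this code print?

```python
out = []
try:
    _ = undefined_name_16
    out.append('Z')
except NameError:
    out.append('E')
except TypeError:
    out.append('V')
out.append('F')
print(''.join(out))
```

Execution trace: 'E' (except NameError) → 'F' (after the try/except). Output: EF

Answer: EF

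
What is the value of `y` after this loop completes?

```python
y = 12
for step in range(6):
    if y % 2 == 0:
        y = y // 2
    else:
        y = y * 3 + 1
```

Collatz-style transformation from 12
`y` takes the values: 12 → 6 → 3 → 10 → 5 → 16 → 8

Answer: 8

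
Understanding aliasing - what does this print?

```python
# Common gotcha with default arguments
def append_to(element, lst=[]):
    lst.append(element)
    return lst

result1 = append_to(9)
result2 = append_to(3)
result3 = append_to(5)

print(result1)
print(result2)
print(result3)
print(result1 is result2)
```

Key concept: mutable default argument gotcha.
Step by step:
`result1 = append_to(9)` → result1 = [9]
`result2 = append_to(3)` → result1 = [9, 3] (same object as result2); result2 = [9, 3] (same object as result1)
`result3 = append_to(5)` → result1 = [9, 3, 5] (same object as result2, result3); result2 = [9, 3, 5] (same object as result1, result3); result3 = [9, 3, 5] (same object as result1, result2)
`print(result1)` → prints [9, 3, 5]
`print(result2)` → prints [9, 3, 5]
`print(result3)` → prints [9, 3, 5]
`print(result1 is result2)` → prints True

Answer:
[9, 3, 5]
[9, 3, 5]
[9, 3, 5]
True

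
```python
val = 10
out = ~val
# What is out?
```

Trace:
`val = 10` → val = 10
`out = ~val` → out = -11
So out = -11

Answer: -11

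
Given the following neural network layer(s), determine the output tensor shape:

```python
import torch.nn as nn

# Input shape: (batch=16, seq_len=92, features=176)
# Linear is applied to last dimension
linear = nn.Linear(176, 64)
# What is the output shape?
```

Input: (16, 92, 176) -> Output: (16, 92, 64)

Answer: (16, 92, 64)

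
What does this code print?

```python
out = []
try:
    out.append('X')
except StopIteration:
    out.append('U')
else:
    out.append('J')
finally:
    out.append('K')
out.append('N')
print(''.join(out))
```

Execution trace: 'X' (try body, no exception) → 'J' (else) → 'K' (finally) → 'N' (after the try/except). Output: XJKN

Answer: XJKN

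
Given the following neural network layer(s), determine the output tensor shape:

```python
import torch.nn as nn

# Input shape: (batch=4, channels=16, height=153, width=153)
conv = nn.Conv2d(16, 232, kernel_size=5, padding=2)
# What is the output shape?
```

Input: (4, 16, 153, 153) -> Output: (4, 232, 153, 153)

Answer: (4, 232, 153, 153)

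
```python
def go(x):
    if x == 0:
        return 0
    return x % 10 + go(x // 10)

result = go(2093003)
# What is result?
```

Sum of digits of 2093003: 3 + 0 + 0 + 3 + 9 + 0 + 2 = 17

Answer: 17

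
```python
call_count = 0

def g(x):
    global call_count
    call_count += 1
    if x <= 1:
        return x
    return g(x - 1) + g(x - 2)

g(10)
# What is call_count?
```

Calls(x) = 1 + Calls(x-1) + Calls(x-2); Calls(0)=Calls(1)=1. For x=10 this gives 177.

Answer: 177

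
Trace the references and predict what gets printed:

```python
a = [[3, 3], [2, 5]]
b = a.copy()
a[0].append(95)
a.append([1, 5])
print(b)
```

Key concept: shallow copy with nested lists.
Step by step:
`a = [[3, 3], [2, 5]]` → a = [[3, 3], [2, 5]]
`b = a.copy()` → b = [[3, 3], [2, 5]]
`a[0].append(95)` → a = [[3, 3, 95], [2, 5]]; b = [[3, 3, 95], [2, 5]]
`a.append([1, 5])` → a = [[3, 3, 95], [2, 5], [1, 5]]
`print(b)` → prints [[3, 3, 95], [2, 5]]

Answer: [[3, 3, 95], [2, 5]]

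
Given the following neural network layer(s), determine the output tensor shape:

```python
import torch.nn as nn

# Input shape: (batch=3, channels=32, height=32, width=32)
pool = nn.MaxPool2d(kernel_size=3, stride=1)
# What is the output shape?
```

Input: (3, 32, 32, 32) -> Output: (3, 32, 30, 30)

Answer: (3, 32, 30, 30)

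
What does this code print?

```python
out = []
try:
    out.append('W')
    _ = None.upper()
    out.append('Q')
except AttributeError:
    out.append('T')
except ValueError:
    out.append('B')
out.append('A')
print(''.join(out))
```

Execution trace: 'W' (try body) → 'T' (except AttributeError) → 'A' (after the try/except). Output: WTA

Answer: WTA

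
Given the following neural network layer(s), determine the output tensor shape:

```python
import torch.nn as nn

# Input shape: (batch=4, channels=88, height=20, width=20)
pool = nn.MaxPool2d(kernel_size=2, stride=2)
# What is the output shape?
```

Input: (4, 88, 20, 20) -> Output: (4, 88, 10, 10)

Answer: (4, 88, 10, 10)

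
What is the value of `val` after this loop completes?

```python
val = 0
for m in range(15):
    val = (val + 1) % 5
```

Increment mod 5, 15 times = 0
`val` takes the values: 0 → 1 → 2 → 3 → 4 → 0 → 1 → 2 → 3 → 4 → 0 → 1 → 2 → 3 → 4 → 0

Answer: 0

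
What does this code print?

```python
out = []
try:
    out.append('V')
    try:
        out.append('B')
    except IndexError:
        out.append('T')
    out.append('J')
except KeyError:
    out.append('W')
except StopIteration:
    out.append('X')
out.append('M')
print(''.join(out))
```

Execution trace: 'V' (try body) → 'B' (inner try body, no exception) → 'J' (try body, no exception) → 'M' (after the try/except). Output: VBJM

Answer: VBJM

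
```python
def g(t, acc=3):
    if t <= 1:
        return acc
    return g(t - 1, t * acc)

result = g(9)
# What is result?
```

Accumulator trace (n, acc): (9, 3) -> (8, 27) -> (7, 216) -> (6, 1512) -> (5, 9072) -> (4, 45360) -> (3, 181440) -> (2, 544320) -> (1, 1088640) -> return 1088640

Answer: 1088640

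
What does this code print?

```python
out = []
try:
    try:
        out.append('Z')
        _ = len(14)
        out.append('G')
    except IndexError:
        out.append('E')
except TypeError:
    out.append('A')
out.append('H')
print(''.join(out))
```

Execution trace: 'Z' (try body) → 'A' (outer except TypeError) → 'H' (after the try/except). Output: ZAH

Answer: ZAH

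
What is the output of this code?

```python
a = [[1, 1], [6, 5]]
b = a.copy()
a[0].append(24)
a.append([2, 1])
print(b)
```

Key concept: shallow copy with nested lists.
Step by step:
`a = [[1, 1], [6, 5]]` → a = [[1, 1], [6, 5]]
`b = a.copy()` → b = [[1, 1], [6, 5]]
`a[0].append(24)` → a = [[1, 1, 24], [6, 5]]; b = [[1, 1, 24], [6, 5]]
`a.append([2, 1])` → a = [[1, 1, 24], [6, 5], [2, 1]]
`print(b)` → prints [[1, 1, 24], [6, 5]]

Answer: [[1, 1, 24], [6, 5]]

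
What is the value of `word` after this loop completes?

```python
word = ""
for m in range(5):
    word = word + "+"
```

Repeat '+' 5 times
`word` takes the values: "" → "+" → "++" → "+++" → "++++" → "+++++"

Answer: "+++++"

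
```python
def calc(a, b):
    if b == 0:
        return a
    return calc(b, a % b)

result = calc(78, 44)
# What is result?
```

calc(78, 44) -> calc(44, 34) -> calc(34, 10) -> calc(10, 4) -> calc(4, 2) -> calc(2, 0) -> 2

Answer: 2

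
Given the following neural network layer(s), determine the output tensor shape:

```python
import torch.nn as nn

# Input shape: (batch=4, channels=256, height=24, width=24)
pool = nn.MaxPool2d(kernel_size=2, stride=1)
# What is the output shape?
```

Input: (4, 256, 24, 24) -> Output: (4, 256, 23, 23)

Answer: (4, 256, 23, 23)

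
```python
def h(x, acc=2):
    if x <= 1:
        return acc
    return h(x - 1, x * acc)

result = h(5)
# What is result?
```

Accumulator trace (n, acc): (5, 2) -> (4, 10) -> (3, 40) -> (2, 120) -> (1, 240) -> return 240

Answer: 240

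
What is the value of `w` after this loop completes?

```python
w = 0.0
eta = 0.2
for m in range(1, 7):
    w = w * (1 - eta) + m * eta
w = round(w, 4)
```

Moving average with lr=0.2
`w` takes the values: 0.0 → 0.2 → 0.56 → 1.048 → 1.6384 → 2.31072 → 3.048576 → 3.0486

Answer: 3.0486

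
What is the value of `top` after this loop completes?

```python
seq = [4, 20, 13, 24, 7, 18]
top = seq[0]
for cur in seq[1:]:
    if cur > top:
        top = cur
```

Maximum of [4, 20, 13, 24, 7, 18]
`top` takes the values: 4 → 20 → 24

Answer: 24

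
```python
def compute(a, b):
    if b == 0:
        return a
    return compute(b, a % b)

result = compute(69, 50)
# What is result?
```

compute(69, 50) -> compute(50, 19) -> compute(19, 12) -> compute(12, 7) -> compute(7, 5) -> compute(5, 2) -> compute(2, 1) -> compute(1, 0) -> 1

Answer: 1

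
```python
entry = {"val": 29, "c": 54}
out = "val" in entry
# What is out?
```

Trace:
`entry = {"val": 29, "c": 54}` → entry = {'val': 29, 'c': 54}
`out = "val" in entry` → out = True
So out = True

Answer: True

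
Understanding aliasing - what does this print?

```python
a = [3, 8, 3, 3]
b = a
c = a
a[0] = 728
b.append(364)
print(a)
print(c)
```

Key concept: multiple aliases.
Step by step:
`a = [3, 8, 3, 3]` → a = [3, 8, 3, 3]
`b = a` → b = [3, 8, 3, 3] (same object as a)
`c = a` → c = [3, 8, 3, 3] (same object as a, b)
`a[0] = 728` → a = [728, 8, 3, 3] (same object as b, c); b = [728, 8, 3, 3] (same object as a, c); c = [728, 8, 3, 3] (same object as a, b)
`b.append(364)` → a = [728, 8, 3, 3, 364] (same object as b, c); b = [728, 8, 3, 3, 364] (same object as a, c); c = [728, 8, 3, 3, 364] (same object as a, b)
`print(a)` → prints [728, 8, 3, 3, 364]
`print(c)` → prints [728, 8, 3, 3, 364]

Answer:
[728, 8, 3, 3, 364]
[728, 8, 3, 3, 364]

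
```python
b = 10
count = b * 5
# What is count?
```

Trace:
`b = 10` → b = 10
`count = b * 5` → count = 50
So count = 50

Answer: 50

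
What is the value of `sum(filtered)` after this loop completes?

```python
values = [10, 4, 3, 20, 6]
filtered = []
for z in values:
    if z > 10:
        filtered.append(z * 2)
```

Sum of doubled values > 10
`filtered` takes the values: [] → [40]
So `sum(filtered)` = 40

Answer: 40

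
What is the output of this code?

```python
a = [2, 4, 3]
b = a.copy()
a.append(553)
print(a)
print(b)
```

Key concept: list.copy() creates independent copy.
Step by step:
`a = [2, 4, 3]` → a = [2, 4, 3]
`b = a.copy()` → b = [2, 4, 3]
`a.append(553)` → a = [2, 4, 3, 553]
`print(a)` → prints [2, 4, 3, 553]
`print(b)` → prints [2, 4, 3]

Answer:
[2, 4, 3, 553]
[2, 4, 3]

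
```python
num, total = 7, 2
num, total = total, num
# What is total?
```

Trace:
`num, total = 7, 2` → num = 7; total = 2
`num, total = total, num` → num = 2; total = 7
So total = 7

Answer: 7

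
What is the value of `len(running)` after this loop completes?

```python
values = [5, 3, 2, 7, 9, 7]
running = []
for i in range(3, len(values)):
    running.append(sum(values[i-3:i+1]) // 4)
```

Number of 4-element averages
`running` takes the values: [] → [4] → [4, 5] → [4, 5, 6]
So `len(running)` = 3

Answer: 3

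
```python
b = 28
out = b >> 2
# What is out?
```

Trace:
`b = 28` → b = 28
`out = b >> 2` → out = 7
So out = 7

Answer: 7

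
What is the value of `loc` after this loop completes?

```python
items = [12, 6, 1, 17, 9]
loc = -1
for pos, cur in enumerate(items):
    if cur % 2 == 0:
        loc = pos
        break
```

First even number index in [12, 6, 1, 17, 9]
`loc` takes the values: -1 → 0

Answer: 0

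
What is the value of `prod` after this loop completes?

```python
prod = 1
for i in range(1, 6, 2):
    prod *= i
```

Product of 1, 3, 5, ... up to 5
`prod` takes the values: 1 → 3 → 15

Answer: 15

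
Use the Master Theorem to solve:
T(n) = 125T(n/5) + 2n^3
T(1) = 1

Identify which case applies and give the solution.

a=125, b=5, f(n)=2n^3. log_5(125) = 3. Since c=3 = 3, Case 2 applies: T(n) = Θ(n^log_b(a) · log n) = O(n^3 log n).

Answer: O(n^3 log n) - Case 2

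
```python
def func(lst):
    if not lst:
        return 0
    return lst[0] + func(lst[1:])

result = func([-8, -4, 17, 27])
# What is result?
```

(-8) + (-4) + 17 + 27 + 0 = 32

Answer: 32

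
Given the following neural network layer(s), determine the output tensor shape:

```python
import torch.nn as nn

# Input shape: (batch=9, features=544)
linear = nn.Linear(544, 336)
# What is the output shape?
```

Input: (9, 544) -> Output: (9, 336)

Answer: (9, 336)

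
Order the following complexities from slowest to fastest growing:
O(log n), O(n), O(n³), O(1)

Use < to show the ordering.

Ordered by growth rate: O(1) < O(log n) < O(n) < O(n³)

Answer: O(1) < O(log n) < O(n) < O(n³)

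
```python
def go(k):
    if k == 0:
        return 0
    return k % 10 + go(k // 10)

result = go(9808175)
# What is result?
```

Sum of digits of 9808175: 5 + 7 + 1 + 8 + 0 + 8 + 9 = 38

Answer: 38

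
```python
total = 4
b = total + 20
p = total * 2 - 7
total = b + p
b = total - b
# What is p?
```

Trace:
`total = 4` → total = 4
`b = total + 20` → b = 24
`p = total * 2 - 7` → p = 1
`total = b + p` → total = 25
`b = total - b` → b = 1
So p = 1

Answer: 1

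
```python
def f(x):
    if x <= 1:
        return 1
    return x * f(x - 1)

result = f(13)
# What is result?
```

f(13) = 13 * 12 * 11 * 10 * 9 * 8 * 7 * 6 * 5 * 4 * 3 * 2 * 1 = 6227020800

Answer: 6227020800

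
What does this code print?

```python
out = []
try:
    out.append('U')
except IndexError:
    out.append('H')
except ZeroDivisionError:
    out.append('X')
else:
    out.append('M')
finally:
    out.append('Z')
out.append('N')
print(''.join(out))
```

Execution trace: 'U' (try body, no exception) → 'M' (else) → 'Z' (finally) → 'N' (after the try/except). Output: UMZN

Answer: UMZN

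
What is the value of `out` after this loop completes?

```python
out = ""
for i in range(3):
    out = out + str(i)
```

Concatenate digits 0 to 2
`out` takes the values: "" → "0" → "01" → "012"

Answer: "012"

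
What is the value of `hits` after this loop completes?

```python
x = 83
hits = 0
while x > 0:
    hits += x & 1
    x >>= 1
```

Count set bits in 83 (binary: 0b1010011)
`hits` takes the values: 0 → 1 → 2 → 3 → 4

Answer: 4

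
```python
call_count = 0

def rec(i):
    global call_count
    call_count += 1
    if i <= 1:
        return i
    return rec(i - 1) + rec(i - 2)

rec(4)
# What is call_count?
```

Calls(i) = 1 + Calls(i-1) + Calls(i-2); Calls(0)=Calls(1)=1. For i=4 this gives 9.

Answer: 9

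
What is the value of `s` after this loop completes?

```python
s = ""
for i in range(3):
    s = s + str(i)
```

Concatenate digits 0 to 2
`s` takes the values: "" → "0" → "01" → "012"

Answer: "012"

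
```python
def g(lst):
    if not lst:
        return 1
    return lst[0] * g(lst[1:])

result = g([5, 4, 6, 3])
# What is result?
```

Product over [5, 4, 6, 3] = 5 * 4 * 6 * 3 = 360

Answer: 360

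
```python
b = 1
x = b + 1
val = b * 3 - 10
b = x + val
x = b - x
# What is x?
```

Trace:
`b = 1` → b = 1
`x = b + 1` → x = 2
`val = b * 3 - 10` → val = -7
`b = x + val` → b = -5
`x = b - x` → x = -7
So x = -7

Answer: -7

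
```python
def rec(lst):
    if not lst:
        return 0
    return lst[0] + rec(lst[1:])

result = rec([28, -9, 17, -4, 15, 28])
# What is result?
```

28 + (-9) + 17 + (-4) + 15 + 28 + 0 = 75

Answer: 75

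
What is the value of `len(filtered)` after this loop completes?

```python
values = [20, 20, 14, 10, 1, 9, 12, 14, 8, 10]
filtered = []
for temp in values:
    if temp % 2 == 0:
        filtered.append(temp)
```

Count even numbers in [20, 20, 14, 10, 1, 9, 12, 14, 8, 10]
`filtered` takes the values: [] → [20] → [20, 20] → [20, 20, 14] → [20, 20, 14, 10] → [20, 20, 14, 10, 12] → [20, 20, 14, 10, 12, 14] → [20, 20, 14, 10, 12, 14, 8] → [20, 20, 14, 10, 12, 14, 8, 10]
So `len(filtered)` = 8

Answer: 8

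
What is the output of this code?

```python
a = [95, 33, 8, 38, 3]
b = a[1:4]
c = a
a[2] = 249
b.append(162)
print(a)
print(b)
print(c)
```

Key concept: slice vs alias.
Step by step:
`a = [95, 33, 8, 38, 3]` → a = [95, 33, 8, 38, 3]
`b = a[1:4]` → b = [33, 8, 38]
`c = a` → c = [95, 33, 8, 38, 3] (same object as a)
`a[2] = 249` → a = [95, 33, 249, 38, 3] (same object as c); c = [95, 33, 249, 38, 3] (same object as a)
`b.append(162)` → b = [33, 8, 38, 162]
`print(a)` → prints [95, 33, 249, 38, 3]
`print(b)` → prints [33, 8, 38, 162]
`print(c)` → prints [95, 33, 249, 38, 3]

Answer:
[95, 33, 249, 38, 3]
[33, 8, 38, 162]
[95, 33, 249, 38, 3]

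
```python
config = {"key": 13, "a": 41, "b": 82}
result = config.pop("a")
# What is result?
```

Trace:
`config = {"key": 13, "a": 41, "b": 82}` → config = {'key': 13, 'a': 41, 'b': 82}
`result = config.pop("a")` → config = {'key': 13, 'b': 82}; result = 41
So result = 41

Answer: 41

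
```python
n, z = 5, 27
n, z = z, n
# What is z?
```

Trace:
`n, z = 5, 27` → n = 5; z = 27
`n, z = z, n` → n = 27; z = 5
So z = 5

Answer: 5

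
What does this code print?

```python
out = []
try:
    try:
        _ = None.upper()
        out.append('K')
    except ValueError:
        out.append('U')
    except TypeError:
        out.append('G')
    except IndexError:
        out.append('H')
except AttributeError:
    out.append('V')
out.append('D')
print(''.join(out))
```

Execution trace: 'V' (outer except AttributeError) → 'D' (after the try/except). Output: VD

Answer: VD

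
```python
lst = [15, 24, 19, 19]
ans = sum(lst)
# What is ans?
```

Trace:
`lst = [15, 24, 19, 19]` → lst = [15, 24, 19, 19]
`ans = sum(lst)` → ans = 77
So ans = 77

Answer: 77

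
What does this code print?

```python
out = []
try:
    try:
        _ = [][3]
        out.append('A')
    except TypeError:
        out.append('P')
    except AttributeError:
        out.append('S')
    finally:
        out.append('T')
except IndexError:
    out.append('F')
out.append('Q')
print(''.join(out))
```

Execution trace: 'T' (finally) → 'F' (outer except IndexError) → 'Q' (after the try/except). Output: TFQ

Answer: TFQ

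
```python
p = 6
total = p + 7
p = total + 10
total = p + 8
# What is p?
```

Trace:
`p = 6` → p = 6
`total = p + 7` → total = 13
`p = total + 10` → p = 23
`total = p + 8` → total = 31
So p = 23

Answer: 23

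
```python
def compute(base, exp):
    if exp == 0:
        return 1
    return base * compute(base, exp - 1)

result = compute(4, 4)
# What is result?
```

compute(4, 4) = 4 * 4 * 4 * 4 = 256

Answer: 256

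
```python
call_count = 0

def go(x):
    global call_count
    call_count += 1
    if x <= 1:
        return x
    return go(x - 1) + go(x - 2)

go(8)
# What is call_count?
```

Calls(x) = 1 + Calls(x-1) + Calls(x-2); Calls(0)=Calls(1)=1. For x=8 this gives 67.

Answer: 67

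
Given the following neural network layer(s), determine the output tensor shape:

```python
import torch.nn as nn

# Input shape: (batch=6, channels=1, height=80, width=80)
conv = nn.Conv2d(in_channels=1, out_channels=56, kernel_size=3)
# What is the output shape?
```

Input: (6, 1, 80, 80) -> Output: (6, 56, 78, 78)

Answer: (6, 56, 78, 78)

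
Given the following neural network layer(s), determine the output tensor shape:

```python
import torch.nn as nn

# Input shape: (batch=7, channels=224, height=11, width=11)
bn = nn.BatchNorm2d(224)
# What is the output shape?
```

Input: (7, 224, 11, 11) -> Output: (7, 224, 11, 11)

Answer: (7, 224, 11, 11)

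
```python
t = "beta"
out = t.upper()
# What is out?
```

Trace:
`t = "beta"` → t = 'beta'
`out = t.upper()` → out = 'BETA'
So out = 'BETA'

Answer: 'BETA'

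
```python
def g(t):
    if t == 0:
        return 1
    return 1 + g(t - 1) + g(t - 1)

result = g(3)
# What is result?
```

g(t) = 1 + 2·g(t-1), g(0)=1. Closed form: (1+1)·2^3 - 1 = 15.

Answer: 15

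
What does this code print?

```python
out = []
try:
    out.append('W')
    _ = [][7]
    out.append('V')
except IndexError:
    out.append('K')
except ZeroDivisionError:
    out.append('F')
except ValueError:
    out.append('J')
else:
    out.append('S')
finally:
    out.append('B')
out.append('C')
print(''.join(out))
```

Execution trace: 'W' (try body) → 'K' (except IndexError) → 'B' (finally) → 'C' (after the try/except). Output: WKBC

Answer: WKBC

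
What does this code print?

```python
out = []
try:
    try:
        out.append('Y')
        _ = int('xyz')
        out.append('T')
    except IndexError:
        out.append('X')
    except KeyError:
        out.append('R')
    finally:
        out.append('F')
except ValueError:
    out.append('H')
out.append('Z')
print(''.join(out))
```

Execution trace: 'Y' (inner try body) → 'F' (inner finally) → 'H' (outer except ValueError) → 'Z' (after the try/except). Output: YFHZ

Answer: YFHZ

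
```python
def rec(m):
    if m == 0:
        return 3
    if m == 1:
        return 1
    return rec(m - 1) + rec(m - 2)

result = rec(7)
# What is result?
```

Build up from base cases: rec(0)=3, rec(1)=1, rec(2)=4, rec(3)=5, rec(4)=9, rec(5)=14, rec(6)=23, ..., rec(7)=37

Answer: 37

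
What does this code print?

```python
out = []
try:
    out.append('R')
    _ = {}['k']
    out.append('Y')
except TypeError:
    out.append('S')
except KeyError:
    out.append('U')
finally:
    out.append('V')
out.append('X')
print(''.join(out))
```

Execution trace: 'R' (try body) → 'U' (except KeyError) → 'V' (finally) → 'X' (after the try/except). Output: RUVX

Answer: RUVX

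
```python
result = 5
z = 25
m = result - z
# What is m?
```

Trace:
`result = 5` → result = 5
`z = 25` → z = 25
`m = result - z` → m = -20
So m = -20

Answer: -20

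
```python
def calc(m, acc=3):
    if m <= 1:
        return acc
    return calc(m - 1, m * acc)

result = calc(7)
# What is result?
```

Accumulator trace (n, acc): (7, 3) -> (6, 21) -> (5, 126) -> (4, 630) -> (3, 2520) -> (2, 7560) -> (1, 15120) -> return 15120

Answer: 15120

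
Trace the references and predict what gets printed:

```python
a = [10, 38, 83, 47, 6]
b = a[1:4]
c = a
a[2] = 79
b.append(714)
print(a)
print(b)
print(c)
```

Key concept: slice vs alias.
Step by step:
`a = [10, 38, 83, 47, 6]` → a = [10, 38, 83, 47, 6]
`b = a[1:4]` → b = [38, 83, 47]
`c = a` → c = [10, 38, 83, 47, 6] (same object as a)
`a[2] = 79` → a = [10, 38, 79, 47, 6] (same object as c); c = [10, 38, 79, 47, 6] (same object as a)
`b.append(714)` → b = [38, 83, 47, 714]
`print(a)` → prints [10, 38, 79, 47, 6]
`print(b)` → prints [38, 83, 47, 714]
`print(c)` → prints [10, 38, 79, 47, 6]

Answer:
[10, 38, 79, 47, 6]
[38, 83, 47, 714]
[10, 38, 79, 47, 6]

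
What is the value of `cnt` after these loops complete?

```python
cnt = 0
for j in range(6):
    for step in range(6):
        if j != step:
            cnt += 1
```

6² - 6 (exclude diagonal)
`cnt` takes the values: 0 → 1 → 2 → 3 → 4 → 5 → 6 → 7 → 8 → 9 → 10 → 11 → 12 → 13 → 14 → 15 → 16 → 17 → 18 → 19 → 20 → 21 → 22 → 23 → 24 → 25 → 26 → 27 → 28 → 29 → 30

Answer: 30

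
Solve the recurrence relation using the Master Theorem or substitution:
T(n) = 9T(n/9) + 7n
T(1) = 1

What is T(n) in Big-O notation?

By Master Theorem: a=9, b=9, f(n)=7n. Since log_9(9) = 1 and f(n) = Θ(n^1), Case 2 applies. T(n) = O(n log n).

Answer: O(n log n)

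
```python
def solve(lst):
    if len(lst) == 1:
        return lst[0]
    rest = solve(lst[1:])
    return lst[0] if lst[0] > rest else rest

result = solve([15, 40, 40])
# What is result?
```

Recursive max over [15, 40, 40] = 40

Answer: 40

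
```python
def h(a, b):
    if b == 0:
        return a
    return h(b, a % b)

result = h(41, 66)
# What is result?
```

h(41, 66) -> h(66, 41) -> h(41, 25) -> h(25, 16) -> h(16, 9) -> h(9, 7) -> h(7, 2) -> h(2, 1) -> h(1, 0) -> 1

Answer: 1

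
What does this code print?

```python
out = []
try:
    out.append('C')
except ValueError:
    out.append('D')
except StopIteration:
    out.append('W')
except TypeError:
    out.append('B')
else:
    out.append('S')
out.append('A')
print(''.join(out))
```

Execution trace: 'C' (try body, no exception) → 'S' (else) → 'A' (after the try/except). Output: CSA

Answer: CSA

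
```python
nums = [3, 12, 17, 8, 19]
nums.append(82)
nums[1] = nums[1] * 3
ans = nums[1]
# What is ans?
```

Trace:
`nums = [3, 12, 17, 8, 19]` → nums = [3, 12, 17, 8, 19]
`nums.append(82)` → nums = [3, 12, 17, 8, 19, 82]
`nums[1] = nums[1] * 3` → nums = [3, 36, 17, 8, 19, 82]
`ans = nums[1]` → ans = 36
So ans = 36

Answer: 36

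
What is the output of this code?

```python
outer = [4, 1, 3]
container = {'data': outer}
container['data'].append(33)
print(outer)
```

Key concept: dict holds reference to list.
Step by step:
`outer = [4, 1, 3]` → outer = [4, 1, 3]
`container = {'data': outer}` → container = {'data': [4, 1, 3]}
`container['data'].append(33)` → outer = [4, 1, 3, 33]; container = {'data': [4, 1, 3, 33]}
`print(outer)` → prints [4, 1, 3, 33]

Answer: [4, 1, 3, 33]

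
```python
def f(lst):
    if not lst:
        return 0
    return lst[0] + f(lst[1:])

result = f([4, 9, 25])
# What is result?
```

4 + 9 + 25 + 0 = 38

Answer: 38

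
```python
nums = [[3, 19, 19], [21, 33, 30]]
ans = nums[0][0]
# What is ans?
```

Trace:
`nums = [[3, 19, 19], [21, 33, 30]]` → nums = [[3, 19, 19], [21, 33, 30]]
`ans = nums[0][0]` → ans = 3
So ans = 3

Answer: 3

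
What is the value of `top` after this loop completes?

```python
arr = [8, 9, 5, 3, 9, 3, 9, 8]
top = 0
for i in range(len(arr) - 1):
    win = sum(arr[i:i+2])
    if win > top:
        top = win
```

Max sum of 2-element window in [8, 9, 5, 3, 9, 3, 9, 8]
`top` takes the values: 0 → 17

Answer: 17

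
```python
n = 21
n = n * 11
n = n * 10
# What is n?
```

Trace:
`n = 21` → n = 21
`n = n * 11` → n = 231
`n = n * 10` → n = 2310
So n = 2310

Answer: 2310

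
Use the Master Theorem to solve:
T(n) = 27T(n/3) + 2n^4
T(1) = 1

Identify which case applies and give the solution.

a=27, b=3, f(n)=2n^4. log_3(27) = 3. Since c=4 > 3 and the regularity condition holds (27(n/3)^4 = (27/3^4)n^4 with 27/3^4 < 1), Case 3 applies: T(n) = Θ(f(n)) = O(n^4).

Answer: O(n^4) - Case 3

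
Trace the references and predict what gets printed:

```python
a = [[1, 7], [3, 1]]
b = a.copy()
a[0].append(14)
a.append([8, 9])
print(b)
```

Key concept: shallow copy with nested lists.
Step by step:
`a = [[1, 7], [3, 1]]` → a = [[1, 7], [3, 1]]
`b = a.copy()` → b = [[1, 7], [3, 1]]
`a[0].append(14)` → a = [[1, 7, 14], [3, 1]]; b = [[1, 7, 14], [3, 1]]
`a.append([8, 9])` → a = [[1, 7, 14], [3, 1], [8, 9]]
`print(b)` → prints [[1, 7, 14], [3, 1]]

Answer: [[1, 7, 14], [3, 1]]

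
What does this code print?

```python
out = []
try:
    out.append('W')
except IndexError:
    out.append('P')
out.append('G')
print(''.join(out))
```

Execution trace: 'W' (try body, no exception) → 'G' (after the try/except). Output: WG

Answer: WG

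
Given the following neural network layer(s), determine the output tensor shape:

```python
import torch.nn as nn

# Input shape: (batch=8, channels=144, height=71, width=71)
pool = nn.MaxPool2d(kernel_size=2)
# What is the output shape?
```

Input: (8, 144, 71, 71) -> Output: (8, 144, 35, 35)

Answer: (8, 144, 35, 35)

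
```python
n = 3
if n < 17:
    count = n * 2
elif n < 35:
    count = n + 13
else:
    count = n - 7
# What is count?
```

Trace:
`n = 3` → n = 3
`if n < 17: ...` → n < 17 is True → count = 6
So count = 6

Answer: 6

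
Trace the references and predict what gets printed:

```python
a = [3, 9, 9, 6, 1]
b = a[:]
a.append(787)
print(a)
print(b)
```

Key concept: slice [:] creates copy.
Step by step:
`a = [3, 9, 9, 6, 1]` → a = [3, 9, 9, 6, 1]
`b = a[:]` → b = [3, 9, 9, 6, 1]
`a.append(787)` → a = [3, 9, 9, 6, 1, 787]
`print(a)` → prints [3, 9, 9, 6, 1, 787]
`print(b)` → prints [3, 9, 9, 6, 1]

Answer:
[3, 9, 9, 6, 1, 787]
[3, 9, 9, 6, 1]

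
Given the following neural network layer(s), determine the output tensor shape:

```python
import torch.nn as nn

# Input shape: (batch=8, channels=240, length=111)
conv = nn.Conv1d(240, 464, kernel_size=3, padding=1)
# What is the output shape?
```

Input: (8, 240, 111) -> Output: (8, 464, 111)

Answer: (8, 464, 111)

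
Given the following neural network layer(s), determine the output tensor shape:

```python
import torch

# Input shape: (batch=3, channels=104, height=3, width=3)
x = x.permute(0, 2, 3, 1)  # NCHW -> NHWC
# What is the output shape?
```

Input: (3, 104, 3, 3) -> Output: (3, 3, 3, 104)

Answer: (3, 3, 3, 104)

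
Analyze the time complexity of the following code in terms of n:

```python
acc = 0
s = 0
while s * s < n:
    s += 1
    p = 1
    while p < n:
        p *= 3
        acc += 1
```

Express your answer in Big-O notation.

Each loop level contributes: √n × log n. Multiplying the contributions gives O(√n log n).

Answer: O(√n log n)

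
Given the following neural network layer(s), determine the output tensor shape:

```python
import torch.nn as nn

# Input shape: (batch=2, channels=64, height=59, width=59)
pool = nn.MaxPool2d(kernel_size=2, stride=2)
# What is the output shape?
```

Input: (2, 64, 59, 59) -> Output: (2, 64, 29, 29)

Answer: (2, 64, 29, 29)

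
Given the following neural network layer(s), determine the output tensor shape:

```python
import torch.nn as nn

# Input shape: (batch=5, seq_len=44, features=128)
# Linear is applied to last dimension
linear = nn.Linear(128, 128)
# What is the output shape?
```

Input: (5, 44, 128) -> Output: (5, 44, 128)

Answer: (5, 44, 128)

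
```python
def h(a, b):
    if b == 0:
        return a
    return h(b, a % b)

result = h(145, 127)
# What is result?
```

h(145, 127) -> h(127, 18) -> h(18, 1) -> h(1, 0) -> 1

Answer: 1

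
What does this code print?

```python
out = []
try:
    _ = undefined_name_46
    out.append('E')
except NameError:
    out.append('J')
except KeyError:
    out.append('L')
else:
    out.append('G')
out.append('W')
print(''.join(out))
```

Execution trace: 'J' (except NameError) → 'W' (after the try/except). Output: JW

Answer: JW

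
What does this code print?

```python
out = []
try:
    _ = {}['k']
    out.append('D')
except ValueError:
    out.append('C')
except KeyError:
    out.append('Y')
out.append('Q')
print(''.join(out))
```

Execution trace: 'Y' (except KeyError) → 'Q' (after the try/except). Output: YQ

Answer: YQ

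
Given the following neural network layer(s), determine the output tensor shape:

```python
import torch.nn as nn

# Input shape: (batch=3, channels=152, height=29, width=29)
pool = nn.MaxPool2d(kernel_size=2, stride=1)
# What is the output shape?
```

Input: (3, 152, 29, 29) -> Output: (3, 152, 28, 28)

Answer: (3, 152, 28, 28)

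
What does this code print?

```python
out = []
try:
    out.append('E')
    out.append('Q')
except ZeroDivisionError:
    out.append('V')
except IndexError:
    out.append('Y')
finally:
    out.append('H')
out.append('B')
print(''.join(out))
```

Execution trace: 'E' (try body) → 'Q' (try body, no exception) → 'H' (finally) → 'B' (after the try/except). Output: EQHB

Answer: EQHB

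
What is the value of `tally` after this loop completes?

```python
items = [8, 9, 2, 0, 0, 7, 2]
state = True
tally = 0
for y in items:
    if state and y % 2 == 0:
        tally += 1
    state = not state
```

Count even values at even positions
`tally` takes the values: 0 → 1 → 2 → 3 → 4

Answer: 4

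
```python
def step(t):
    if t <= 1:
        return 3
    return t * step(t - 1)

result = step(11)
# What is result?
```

step(11) = 11 * 10 * 9 * 8 * 7 * 6 * 5 * 4 * 3 * 2 * 3 = 119750400

Answer: 119750400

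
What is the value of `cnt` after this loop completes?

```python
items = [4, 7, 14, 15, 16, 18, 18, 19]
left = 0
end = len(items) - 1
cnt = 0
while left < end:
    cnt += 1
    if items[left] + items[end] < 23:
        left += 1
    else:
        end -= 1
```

Steps to find pair summing to 23
`cnt` takes the values: 0 → 1 → 2 → 3 → 4 → 5 → 6 → 7

Answer: 7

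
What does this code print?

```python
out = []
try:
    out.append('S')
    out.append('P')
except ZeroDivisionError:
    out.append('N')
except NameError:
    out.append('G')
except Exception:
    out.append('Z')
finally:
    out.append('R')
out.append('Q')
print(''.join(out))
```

Execution trace: 'S' (try body) → 'P' (try body, no exception) → 'R' (finally) → 'Q' (after the try/except). Output: SPRQ

Answer: SPRQ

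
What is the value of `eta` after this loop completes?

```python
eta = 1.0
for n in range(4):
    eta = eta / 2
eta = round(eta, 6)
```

Halving LR 4 times: 1 / 2^4
`eta` takes the values: 1.0 → 0.5 → 0.25 → 0.125 → 0.0625

Answer: 0.0625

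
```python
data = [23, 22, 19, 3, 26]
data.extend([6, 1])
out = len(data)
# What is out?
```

Trace:
`data = [23, 22, 19, 3, 26]` → data = [23, 22, 19, 3, 26]
`data.extend([6, 1])` → data = [23, 22, 19, 3, 26, 6, 1]
`out = len(data)` → out = 7
So out = 7

Answer: 7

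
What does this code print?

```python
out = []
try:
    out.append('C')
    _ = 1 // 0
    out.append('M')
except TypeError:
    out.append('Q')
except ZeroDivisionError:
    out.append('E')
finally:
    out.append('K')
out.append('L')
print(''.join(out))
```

Execution trace: 'C' (try body) → 'E' (except ZeroDivisionError) → 'K' (finally) → 'L' (after the try/except). Output: CEKL

Answer: CEKL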